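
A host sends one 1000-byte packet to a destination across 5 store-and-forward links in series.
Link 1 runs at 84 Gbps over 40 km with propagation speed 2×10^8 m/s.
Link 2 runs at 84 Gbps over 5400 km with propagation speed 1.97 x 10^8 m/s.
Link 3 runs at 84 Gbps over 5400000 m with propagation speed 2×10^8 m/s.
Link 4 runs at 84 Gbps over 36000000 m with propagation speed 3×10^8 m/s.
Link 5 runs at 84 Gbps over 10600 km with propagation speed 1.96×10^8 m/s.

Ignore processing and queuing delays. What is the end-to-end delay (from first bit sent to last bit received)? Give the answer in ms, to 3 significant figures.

229 ms

L = 1000 × 8 = 8000 bits.
Transmission delay per hop = L/R = 8000/84000000000 = 9.52381e-05 ms; 5 hops → 0.00047619 ms.
Propagation delays (d/s per hop): 0.2, 27.4112, 27, 120, 54.0816 ms; sum = 228.693 ms.
End-to-end = 229 ms.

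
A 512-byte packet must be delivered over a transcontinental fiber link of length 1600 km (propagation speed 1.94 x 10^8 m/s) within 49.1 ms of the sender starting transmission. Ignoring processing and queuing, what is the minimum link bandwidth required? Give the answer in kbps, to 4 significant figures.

L = 4096 bits.
Propagation delay = 1600000 / 194000000 = 8.24742 ms.
Transmission budget = 49.1 − 8.24742 = 40.8526 ms.
R ≥ L / t_tx = 4096 bits / 0.0408526 s = 100.3 kbps.

100.3 kbps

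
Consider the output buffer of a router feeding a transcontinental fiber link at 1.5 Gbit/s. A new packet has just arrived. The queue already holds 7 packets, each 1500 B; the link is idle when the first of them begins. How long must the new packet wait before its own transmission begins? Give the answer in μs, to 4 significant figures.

Each queued packet: L/R = 12000/1500000000 = 8 μs.
7 queued → 56 μs.
Queuing delay = 56.00 μs.

56.00 μs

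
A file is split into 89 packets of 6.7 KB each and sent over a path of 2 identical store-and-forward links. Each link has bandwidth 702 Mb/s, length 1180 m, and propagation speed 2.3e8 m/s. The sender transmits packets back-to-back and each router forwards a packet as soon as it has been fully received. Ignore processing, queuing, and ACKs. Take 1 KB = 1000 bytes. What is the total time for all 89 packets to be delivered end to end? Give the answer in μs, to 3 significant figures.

Per-hop transmission t_tx = L/R = 53600/702000000 = 76.3533 μs.
Per-hop propagation t_prop = 1180/2.3e+08 = 5.13043 μs.
Pipeline fill: first packet needs 2·t_tx to clear all hops; remaining 88 packets each add one t_tx.
Total = (2+89-1)·t_tx + 2·t_prop = 90·76.3533 + 2·5.13043 = 6880 μs.

6880 μs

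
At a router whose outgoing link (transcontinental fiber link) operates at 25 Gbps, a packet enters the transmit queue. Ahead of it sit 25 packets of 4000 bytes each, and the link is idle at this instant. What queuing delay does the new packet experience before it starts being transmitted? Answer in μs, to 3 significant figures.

Each queued packet: L/R = 32000/25000000000 = 1.28 μs.
25 queued → 32 μs.
Queuing delay = 32.0 μs.

32.0 μs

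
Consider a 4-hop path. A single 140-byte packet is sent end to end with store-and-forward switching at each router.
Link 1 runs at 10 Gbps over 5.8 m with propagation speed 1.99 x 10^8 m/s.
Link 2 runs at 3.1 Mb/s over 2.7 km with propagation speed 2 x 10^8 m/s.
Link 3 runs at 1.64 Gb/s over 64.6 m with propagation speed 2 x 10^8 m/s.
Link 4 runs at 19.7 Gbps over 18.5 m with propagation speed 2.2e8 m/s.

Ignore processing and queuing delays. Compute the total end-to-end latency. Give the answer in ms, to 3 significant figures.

0.376 ms

L = 140 × 8 = 1120 bits.
Transmission delays (L/R per hop): 0.000112, 0.36129, 0.000682927, 5.68528e-05 ms; sum = 0.362142 ms.
Propagation delays (d/s per hop): 2.91457e-05, 0.0135, 0.000323, 8.40909e-05 ms; sum = 0.0139362 ms.
End-to-end = 0.376 ms.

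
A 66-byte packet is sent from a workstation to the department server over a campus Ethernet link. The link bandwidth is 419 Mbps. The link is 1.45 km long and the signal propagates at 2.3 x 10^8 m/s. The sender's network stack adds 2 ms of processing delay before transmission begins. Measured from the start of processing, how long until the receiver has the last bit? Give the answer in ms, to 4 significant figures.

L = 66 × 8 = 528 bits.
Transmission delay = L/R = 528 / 419000000 = 0.00126014 ms.
Propagation delay = d/s = 1450 m / 2.3e+08 m/s = 0.00630435 ms.
Plus processing delay 2 ms = 2 ms.
Total = 2.008 ms.

2.008 ms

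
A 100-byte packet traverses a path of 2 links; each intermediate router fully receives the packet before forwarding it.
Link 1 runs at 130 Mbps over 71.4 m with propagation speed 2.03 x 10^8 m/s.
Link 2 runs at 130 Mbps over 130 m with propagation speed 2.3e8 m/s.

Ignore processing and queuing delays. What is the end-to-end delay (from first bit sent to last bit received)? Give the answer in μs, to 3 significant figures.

13.2 μs

L = 100 × 8 = 800 bits.
Transmission delay per hop = L/R = 800/130000000 = 6.15385 μs; 2 hops → 12.3077 μs.
Propagation delays (d/s per hop): 0.351724, 0.565217 μs; sum = 0.916942 μs.
End-to-end = 13.2 μs.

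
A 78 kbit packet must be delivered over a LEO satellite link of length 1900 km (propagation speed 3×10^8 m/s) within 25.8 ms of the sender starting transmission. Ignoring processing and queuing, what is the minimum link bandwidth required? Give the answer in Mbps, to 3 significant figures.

4.01 Mbps

Propagation delay = 1900000 / 300000000 = 6.33333 ms.
Transmission budget = 25.8 − 6.33333 = 19.4667 ms.
R ≥ L / t_tx = 78000 bits / 0.0194667 s = 4.01 Mbps.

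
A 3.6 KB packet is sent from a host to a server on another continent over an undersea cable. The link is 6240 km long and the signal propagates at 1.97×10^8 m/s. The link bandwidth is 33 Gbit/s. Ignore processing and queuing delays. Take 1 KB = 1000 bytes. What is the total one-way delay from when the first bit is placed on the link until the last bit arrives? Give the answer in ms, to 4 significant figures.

L = 28800 bits.
Transmission delay = L/R = 28800 / 33000000000 = 0.000872727 ms.
Propagation delay = d/s = 6240000 m / 197000000 m/s = 31.6751 ms.
Total = 31.68 ms.

31.68 ms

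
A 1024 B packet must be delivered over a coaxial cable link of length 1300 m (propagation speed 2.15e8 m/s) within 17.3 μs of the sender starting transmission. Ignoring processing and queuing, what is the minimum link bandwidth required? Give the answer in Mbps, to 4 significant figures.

L = 8192 bits.
Propagation delay = 1300 / 215000000 = 6.04651 μs.
Transmission budget = 17.3 − 6.04651 = 11.2535 μs.
R ≥ L / t_tx = 8192 bits / 1.12535e-05 s = 728.0 Mbps.

728.0 Mbps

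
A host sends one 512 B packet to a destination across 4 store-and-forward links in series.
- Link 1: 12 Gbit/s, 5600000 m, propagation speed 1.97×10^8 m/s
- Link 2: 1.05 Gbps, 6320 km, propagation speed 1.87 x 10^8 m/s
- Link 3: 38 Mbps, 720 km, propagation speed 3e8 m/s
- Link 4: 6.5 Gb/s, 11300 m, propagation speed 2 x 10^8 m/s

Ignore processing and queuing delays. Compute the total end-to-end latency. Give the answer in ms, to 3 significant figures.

L = 512 × 8 = 4096 bits.
Transmission delays (L/R per hop): 0.000341333, 0.00390095, 0.107789, 0.000630154 ms; sum = 0.112662 ms.
Propagation delays (d/s per hop): 28.4264, 33.7968, 2.4, 0.0565 ms; sum = 64.6797 ms.
End-to-end = 64.8 ms.

64.8 ms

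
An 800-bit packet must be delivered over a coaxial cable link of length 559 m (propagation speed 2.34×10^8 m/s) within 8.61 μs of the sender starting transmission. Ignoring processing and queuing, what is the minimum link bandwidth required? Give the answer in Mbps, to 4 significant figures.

128.6 Mbps

Propagation delay = 559 / 234000000 = 2.38889 μs.
Transmission budget = 8.61 − 2.38889 = 6.22111 μs.
R ≥ L / t_tx = 800 bits / 6.22111e-06 s = 128.6 Mbps.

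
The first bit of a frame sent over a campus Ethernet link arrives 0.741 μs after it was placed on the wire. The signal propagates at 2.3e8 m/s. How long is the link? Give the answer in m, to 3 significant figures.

170 m

d = s × t_prop = 2.3e+08 × 7.41e-07 = 170 m.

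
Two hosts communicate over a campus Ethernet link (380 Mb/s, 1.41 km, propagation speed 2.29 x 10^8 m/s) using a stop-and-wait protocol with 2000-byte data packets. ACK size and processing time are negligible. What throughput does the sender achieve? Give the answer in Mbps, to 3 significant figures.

294 Mbps

t_tx = L/R = 16000/380000000 = 4.21053e-05 s.
t_prop = 1410/229000000 = 6.15721e-06 s; RTT = 1.23144e-05 s.
Cycle = t_tx + RTT = 5.44197e-05 s.
Throughput = L / cycle = 16000 / 5.44197e-05 = 294 Mbps.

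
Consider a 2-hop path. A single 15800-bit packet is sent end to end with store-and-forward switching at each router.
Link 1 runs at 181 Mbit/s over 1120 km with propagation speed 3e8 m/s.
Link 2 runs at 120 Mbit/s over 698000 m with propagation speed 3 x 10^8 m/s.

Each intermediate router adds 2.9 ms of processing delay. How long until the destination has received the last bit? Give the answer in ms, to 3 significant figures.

9.18 ms

Transmission delays (L/R per hop): 0.0872928, 0.131667 ms; sum = 0.218959 ms.
Propagation delays (d/s per hop): 3.73333, 2.32667 ms; sum = 6.06 ms.
Processing at 1 router(s): 1 × 2.9 ms = 2.9 ms.
End-to-end = 9.18 ms.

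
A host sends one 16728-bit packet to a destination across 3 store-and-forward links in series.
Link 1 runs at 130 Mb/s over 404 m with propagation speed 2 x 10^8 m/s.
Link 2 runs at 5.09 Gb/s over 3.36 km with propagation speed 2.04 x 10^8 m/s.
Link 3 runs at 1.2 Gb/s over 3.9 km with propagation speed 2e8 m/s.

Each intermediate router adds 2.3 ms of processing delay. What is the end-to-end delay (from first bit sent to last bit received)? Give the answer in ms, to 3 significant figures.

Transmission delays (L/R per hop): 0.128677, 0.00328644, 0.01394 ms; sum = 0.145903 ms.
Propagation delays (d/s per hop): 0.00202, 0.0164706, 0.0195 ms; sum = 0.0379906 ms.
Processing at 2 router(s): 2 × 2.3 ms = 4.6 ms.
End-to-end = 4.78 ms.

4.78 ms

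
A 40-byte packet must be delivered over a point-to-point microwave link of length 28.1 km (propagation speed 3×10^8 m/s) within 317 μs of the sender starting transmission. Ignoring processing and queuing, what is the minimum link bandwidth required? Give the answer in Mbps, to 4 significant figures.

L = 320 bits.
Propagation delay = 28100 / 300000000 = 93.6667 μs.
Transmission budget = 317 − 93.6667 = 223.333 μs.
R ≥ L / t_tx = 320 bits / 0.000223333 s = 1.433 Mbps.

1.433 Mbps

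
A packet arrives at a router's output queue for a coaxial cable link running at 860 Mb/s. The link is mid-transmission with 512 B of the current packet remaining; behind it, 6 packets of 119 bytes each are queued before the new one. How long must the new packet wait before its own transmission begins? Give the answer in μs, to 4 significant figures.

11.40 μs

Each queued packet: L/R = 952/860000000 = 1.10698 μs.
6 queued → 6.64186 μs.
Plus remaining 4096 bits of current packet: 4.76279 μs.
Queuing delay = 11.40 μs.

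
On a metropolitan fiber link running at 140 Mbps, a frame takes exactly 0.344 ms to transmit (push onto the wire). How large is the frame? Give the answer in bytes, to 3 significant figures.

6020 bytes

L = R × t_tx = 140000000 b/s × 0.000344 s = 48160 bits.
In bytes: 48160 / 8 = 6020 bytes.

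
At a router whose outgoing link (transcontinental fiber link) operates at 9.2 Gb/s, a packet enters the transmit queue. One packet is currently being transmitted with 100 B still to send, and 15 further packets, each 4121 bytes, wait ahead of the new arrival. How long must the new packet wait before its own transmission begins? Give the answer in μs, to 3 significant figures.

Each queued packet: L/R = 32968/9200000000 = 3.58348 μs.
15 queued → 53.7522 μs.
Plus remaining 800 bits of current packet: 0.0869565 μs.
Queuing delay = 53.8 μs.

53.8 μs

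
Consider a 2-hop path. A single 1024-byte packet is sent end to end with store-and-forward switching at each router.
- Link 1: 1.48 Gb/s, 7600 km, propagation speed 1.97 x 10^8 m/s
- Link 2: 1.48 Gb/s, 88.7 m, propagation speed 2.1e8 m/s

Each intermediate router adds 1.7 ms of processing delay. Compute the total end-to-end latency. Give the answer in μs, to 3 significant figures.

L = 1024 × 8 = 8192 bits.
Transmission delay per hop = L/R = 8192/1480000000 = 5.53514 μs; 2 hops → 11.0703 μs.
Propagation delays (d/s per hop): 38578.7, 0.422381 μs; sum = 38579.1 μs.
Processing at 1 router(s): 1 × 1.7 ms = 1700 μs.
End-to-end = 40300 μs.

40300 μs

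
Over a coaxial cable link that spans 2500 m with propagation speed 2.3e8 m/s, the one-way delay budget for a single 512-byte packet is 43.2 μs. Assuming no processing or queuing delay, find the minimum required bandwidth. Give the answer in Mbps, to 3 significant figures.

127 Mbps

L = 4096 bits.
Propagation delay = 2500 / 2.3e+08 = 10.8696 μs.
Transmission budget = 43.2 − 10.8696 = 32.3304 μs.
R ≥ L / t_tx = 4096 bits / 3.23304e-05 s = 127 Mbps.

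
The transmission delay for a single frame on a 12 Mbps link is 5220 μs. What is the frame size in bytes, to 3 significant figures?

L = R × t_tx = 12000000 b/s × 0.00522 s = 62640 bits.
In bytes: 62640 / 8 = 7830 bytes.

7830 bytes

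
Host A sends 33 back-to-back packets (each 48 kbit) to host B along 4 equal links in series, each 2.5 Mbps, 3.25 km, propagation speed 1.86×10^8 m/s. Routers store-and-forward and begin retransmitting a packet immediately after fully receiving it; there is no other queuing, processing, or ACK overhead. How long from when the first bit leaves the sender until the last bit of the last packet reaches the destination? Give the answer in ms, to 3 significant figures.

691 ms

Per-hop transmission t_tx = L/R = 48000/2500000 = 19.2 ms.
Per-hop propagation t_prop = 3250/186000000 = 0.0174731 ms.
Pipeline fill: first packet needs 4·t_tx to clear all hops; remaining 32 packets each add one t_tx.
Total = (4+33-1)·t_tx + 4·t_prop = 36·19.2 + 4·0.0174731 = 691 ms.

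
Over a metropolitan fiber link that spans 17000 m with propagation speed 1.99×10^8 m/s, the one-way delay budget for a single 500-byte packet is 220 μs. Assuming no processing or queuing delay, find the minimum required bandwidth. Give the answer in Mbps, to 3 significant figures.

L = 4000 bits.
Propagation delay = 17000 / 199000000 = 85.4271 μs.
Transmission budget = 220 − 85.4271 = 134.573 μs.
R ≥ L / t_tx = 4000 bits / 0.000134573 s = 29.7 Mbps.

29.7 Mbps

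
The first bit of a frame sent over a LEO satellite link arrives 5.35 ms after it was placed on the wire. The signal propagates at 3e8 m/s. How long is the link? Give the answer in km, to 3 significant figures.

d = s × t_prop = 300000000 × 0.00535 = 1610 km.

1610 km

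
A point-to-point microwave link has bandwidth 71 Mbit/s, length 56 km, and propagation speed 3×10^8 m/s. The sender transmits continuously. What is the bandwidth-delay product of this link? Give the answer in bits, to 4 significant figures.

13250 bits

Propagation delay = 56000 / 300000000 = 0.000186667 s.
BDP = R × t_prop = 71000000 × 0.000186667 = 13253.3 bits.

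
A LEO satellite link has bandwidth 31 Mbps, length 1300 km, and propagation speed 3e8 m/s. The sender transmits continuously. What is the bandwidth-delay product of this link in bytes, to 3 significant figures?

16800 bytes

Propagation delay = 1300000 / 300000000 = 0.00433333 s.
BDP = R × t_prop = 31000000 × 0.00433333 = 134333 bits.
In bytes: 134333/8 = 16800 bytes.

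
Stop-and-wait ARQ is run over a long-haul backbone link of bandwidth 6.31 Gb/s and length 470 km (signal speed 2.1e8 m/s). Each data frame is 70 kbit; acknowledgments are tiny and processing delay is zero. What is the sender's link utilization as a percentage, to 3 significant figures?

0.247 %

t_tx = L/R = 70000/6310000000 = 1.10935e-05 s.
t_prop = 470000/210000000 = 0.0022381 s; RTT = 0.00447619 s.
Cycle = t_tx + RTT = 0.00448728 s.
Utilization = t_tx / cycle = 1.10935e-05/0.00448728 = 0.247 %.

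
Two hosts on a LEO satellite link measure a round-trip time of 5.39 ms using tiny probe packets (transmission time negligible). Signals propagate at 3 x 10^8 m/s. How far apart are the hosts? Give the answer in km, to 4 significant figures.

One-way propagation = RTT/2 = 2.695 ms.
d = s × t = 300000000 × 0.002695 = 808.5 km.

808.5 km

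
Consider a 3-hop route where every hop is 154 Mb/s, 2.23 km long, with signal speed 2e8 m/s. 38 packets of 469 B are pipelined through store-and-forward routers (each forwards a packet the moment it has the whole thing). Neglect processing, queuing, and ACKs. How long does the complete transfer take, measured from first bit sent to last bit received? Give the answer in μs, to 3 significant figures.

Per-hop transmission t_tx = L/R = 3752/154000000 = 24.3636 μs.
Per-hop propagation t_prop = 2230/200000000 = 11.15 μs.
Pipeline fill: first packet needs 3·t_tx to clear all hops; remaining 37 packets each add one t_tx.
Total = (3+38-1)·t_tx + 3·t_prop = 40·24.3636 + 3·11.15 = 1010 μs.

1010 μs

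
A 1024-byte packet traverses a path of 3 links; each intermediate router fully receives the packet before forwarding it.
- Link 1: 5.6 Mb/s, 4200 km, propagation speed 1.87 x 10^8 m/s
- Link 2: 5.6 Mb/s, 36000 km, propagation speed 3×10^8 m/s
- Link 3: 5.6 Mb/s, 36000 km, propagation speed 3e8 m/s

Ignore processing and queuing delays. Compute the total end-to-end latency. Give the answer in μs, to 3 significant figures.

L = 1024 × 8 = 8192 bits.
Transmission delay per hop = L/R = 8192/5600000 = 1462.86 μs; 3 hops → 4388.57 μs.
Propagation delays (d/s per hop): 22459.9, 120000, 120000 μs; sum = 262460 μs.
End-to-end = 267000 μs.

267000 μs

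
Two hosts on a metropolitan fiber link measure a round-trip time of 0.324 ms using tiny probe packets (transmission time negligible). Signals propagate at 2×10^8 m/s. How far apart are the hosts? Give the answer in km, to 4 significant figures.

One-way propagation = RTT/2 = 0.162 ms.
d = s × t = 200000000 × 0.000162 = 32.40 km.

32.40 km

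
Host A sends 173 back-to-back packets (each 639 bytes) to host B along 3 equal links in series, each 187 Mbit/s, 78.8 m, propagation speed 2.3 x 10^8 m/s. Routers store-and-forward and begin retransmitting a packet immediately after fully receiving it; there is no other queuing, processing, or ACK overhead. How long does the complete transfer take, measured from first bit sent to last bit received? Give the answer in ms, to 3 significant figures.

4.78 ms

Per-hop transmission t_tx = L/R = 5112/187000000 = 0.0273369 ms.
Per-hop propagation t_prop = 78.8/2.3e+08 = 0.000342609 ms.
Pipeline fill: first packet needs 3·t_tx to clear all hops; remaining 172 packets each add one t_tx.
Total = (3+173-1)·t_tx + 3·t_prop = 175·0.0273369 + 3·0.000342609 = 4.78 ms.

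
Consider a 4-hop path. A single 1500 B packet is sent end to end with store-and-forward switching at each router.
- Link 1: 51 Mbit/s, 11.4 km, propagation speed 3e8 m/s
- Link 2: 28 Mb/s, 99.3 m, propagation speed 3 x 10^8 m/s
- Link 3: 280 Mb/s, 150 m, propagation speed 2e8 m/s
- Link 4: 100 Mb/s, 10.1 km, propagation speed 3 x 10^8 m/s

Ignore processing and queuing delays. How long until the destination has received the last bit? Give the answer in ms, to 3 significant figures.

0.899 ms

L = 1500 × 8 = 12000 bits.
Transmission delays (L/R per hop): 0.235294, 0.428571, 0.0428571, 0.12 ms; sum = 0.826723 ms.
Propagation delays (d/s per hop): 0.038, 0.000331, 0.00075, 0.0336667 ms; sum = 0.0727477 ms.
End-to-end = 0.899 ms.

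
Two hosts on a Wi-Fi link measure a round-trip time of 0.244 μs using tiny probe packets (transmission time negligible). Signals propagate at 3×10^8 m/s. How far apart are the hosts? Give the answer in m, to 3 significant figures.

One-way propagation = RTT/2 = 0.122 μs.
d = s × t = 300000000 × 1.22e-07 = 36.6 m.

36.6 m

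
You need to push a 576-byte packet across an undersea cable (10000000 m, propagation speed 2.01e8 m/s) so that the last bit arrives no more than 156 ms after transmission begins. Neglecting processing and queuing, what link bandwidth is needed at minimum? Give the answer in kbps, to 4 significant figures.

L = 4608 bits.
Propagation delay = 10000000 / 2.01e+08 = 49.7512 ms.
Transmission budget = 156 − 49.7512 = 106.249 ms.
R ≥ L / t_tx = 4608 bits / 0.106249 s = 43.37 kbps.

43.37 kbps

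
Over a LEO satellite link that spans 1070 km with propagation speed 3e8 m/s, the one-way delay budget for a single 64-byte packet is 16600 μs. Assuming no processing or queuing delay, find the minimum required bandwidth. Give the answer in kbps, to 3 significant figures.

39.3 kbps

L = 512 bits.
Propagation delay = 1070000 / 300000000 = 3566.67 μs.
Transmission budget = 16600 − 3566.67 = 13033.3 μs.
R ≥ L / t_tx = 512 bits / 0.0130333 s = 39.3 kbps.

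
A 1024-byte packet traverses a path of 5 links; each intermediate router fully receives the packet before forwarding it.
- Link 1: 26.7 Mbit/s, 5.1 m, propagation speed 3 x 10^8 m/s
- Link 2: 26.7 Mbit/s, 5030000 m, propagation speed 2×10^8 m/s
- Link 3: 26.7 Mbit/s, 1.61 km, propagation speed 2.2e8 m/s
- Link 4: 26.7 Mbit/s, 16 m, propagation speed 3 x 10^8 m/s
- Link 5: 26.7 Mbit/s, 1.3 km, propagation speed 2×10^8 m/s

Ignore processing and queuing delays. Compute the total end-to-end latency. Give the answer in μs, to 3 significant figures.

L = 1024 × 8 = 8192 bits.
Transmission delay per hop = L/R = 8192/26700000 = 306.816 μs; 5 hops → 1534.08 μs.
Propagation delays (d/s per hop): 0.017, 25150, 7.31818, 0.0533333, 6.5 μs; sum = 25163.9 μs.
End-to-end = 26700 μs.

26700 μs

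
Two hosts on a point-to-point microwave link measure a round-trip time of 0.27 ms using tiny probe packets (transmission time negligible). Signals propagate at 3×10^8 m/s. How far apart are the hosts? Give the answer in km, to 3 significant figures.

40.5 km

One-way propagation = RTT/2 = 0.135 ms.
d = s × t = 300000000 × 0.000135 = 40.5 km.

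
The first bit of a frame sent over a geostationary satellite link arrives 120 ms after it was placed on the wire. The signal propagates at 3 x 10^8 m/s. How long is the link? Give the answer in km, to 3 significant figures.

36000 km

d = s × t_prop = 300000000 × 0.12 = 36000 km.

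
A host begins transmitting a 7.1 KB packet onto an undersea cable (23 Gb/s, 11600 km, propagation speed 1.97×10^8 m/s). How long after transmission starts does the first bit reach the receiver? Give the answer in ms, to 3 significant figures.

First bit experiences only propagation delay: d/s = 11600000/197000000 = 58.9 ms.

58.9 ms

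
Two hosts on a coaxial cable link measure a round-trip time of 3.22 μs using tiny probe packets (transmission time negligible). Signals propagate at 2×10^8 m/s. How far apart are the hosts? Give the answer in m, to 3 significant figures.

One-way propagation = RTT/2 = 1.61 μs.
d = s × t = 200000000 × 1.61e-06 = 322 m.

322 m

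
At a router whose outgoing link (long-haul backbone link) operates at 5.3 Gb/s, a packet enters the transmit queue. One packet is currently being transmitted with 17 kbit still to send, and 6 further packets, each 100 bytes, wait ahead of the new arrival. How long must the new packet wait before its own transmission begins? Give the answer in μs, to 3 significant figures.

4.11 μs

Each queued packet: L/R = 800/5300000000 = 0.150943 μs.
6 queued → 0.90566 μs.
Plus remaining 17000 bits of current packet: 3.20755 μs.
Queuing delay = 4.11 μs.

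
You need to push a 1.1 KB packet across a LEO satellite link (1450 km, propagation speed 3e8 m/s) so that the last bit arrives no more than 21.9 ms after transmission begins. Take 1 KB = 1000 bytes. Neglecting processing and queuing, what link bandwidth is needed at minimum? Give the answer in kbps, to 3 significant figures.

L = 8800 bits.
Propagation delay = 1450000 / 300000000 = 4.83333 ms.
Transmission budget = 21.9 − 4.83333 = 17.0667 ms.
R ≥ L / t_tx = 8800 bits / 0.0170667 s = 516 kbps.

516 kbps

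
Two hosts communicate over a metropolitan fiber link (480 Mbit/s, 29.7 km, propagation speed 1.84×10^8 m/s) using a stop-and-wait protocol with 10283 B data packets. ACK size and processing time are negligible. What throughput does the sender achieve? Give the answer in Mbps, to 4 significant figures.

t_tx = L/R = 82264/480000000 = 0.000171383 s.
t_prop = 29700/184000000 = 0.000161413 s; RTT = 0.000322826 s.
Cycle = t_tx + RTT = 0.000494209 s.
Throughput = L / cycle = 82264 / 0.000494209 = 166.5 Mbps.

166.5 Mbps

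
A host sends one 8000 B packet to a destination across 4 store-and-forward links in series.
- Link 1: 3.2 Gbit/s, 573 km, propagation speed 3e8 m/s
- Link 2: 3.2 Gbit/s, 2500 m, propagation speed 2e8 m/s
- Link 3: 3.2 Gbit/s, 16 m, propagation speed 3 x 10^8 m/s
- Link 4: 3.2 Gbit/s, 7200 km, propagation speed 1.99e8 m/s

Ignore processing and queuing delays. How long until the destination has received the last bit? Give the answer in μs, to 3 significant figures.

L = 8000 × 8 = 64000 bits.
Transmission delay per hop = L/R = 64000/3200000000 = 20 μs; 4 hops → 80 μs.
Propagation delays (d/s per hop): 1910, 12.5, 0.0533333, 36180.9 μs; sum = 38103.5 μs.
End-to-end = 38200 μs.

38200 μs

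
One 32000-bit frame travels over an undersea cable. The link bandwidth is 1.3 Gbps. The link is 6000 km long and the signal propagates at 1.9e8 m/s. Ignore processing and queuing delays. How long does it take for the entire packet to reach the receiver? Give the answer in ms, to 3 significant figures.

31.6 ms

Transmission delay = L/R = 32000 / 1300000000 = 0.0246154 ms.
Propagation delay = d/s = 6000000 m / 190000000 m/s = 31.5789 ms.
Total = 31.6 ms.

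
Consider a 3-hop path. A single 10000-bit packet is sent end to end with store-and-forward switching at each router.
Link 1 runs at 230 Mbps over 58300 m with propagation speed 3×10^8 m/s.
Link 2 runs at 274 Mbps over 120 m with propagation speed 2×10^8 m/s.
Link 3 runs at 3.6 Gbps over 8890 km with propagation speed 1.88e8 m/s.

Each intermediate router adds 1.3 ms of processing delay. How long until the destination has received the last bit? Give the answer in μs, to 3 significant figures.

Transmission delays (L/R per hop): 43.4783, 36.4964, 2.77778 μs; sum = 82.7524 μs.
Propagation delays (d/s per hop): 194.333, 0.6, 47287.2 μs; sum = 47482.2 μs.
Processing at 2 router(s): 2 × 1.3 ms = 2600 μs.
End-to-end = 50200 μs.

50200 μs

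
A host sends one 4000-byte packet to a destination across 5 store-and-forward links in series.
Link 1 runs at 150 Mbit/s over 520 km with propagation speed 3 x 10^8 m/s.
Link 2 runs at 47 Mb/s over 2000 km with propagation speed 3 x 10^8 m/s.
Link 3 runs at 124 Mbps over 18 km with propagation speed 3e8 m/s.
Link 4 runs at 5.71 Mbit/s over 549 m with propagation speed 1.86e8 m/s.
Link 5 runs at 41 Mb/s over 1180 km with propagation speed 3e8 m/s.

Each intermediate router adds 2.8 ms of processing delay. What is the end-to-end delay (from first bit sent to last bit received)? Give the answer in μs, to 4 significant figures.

31130 μs

L = 4000 × 8 = 32000 bits.
Transmission delays (L/R per hop): 213.333, 680.851, 258.065, 5604.2, 780.488 μs; sum = 7536.94 μs.
Propagation delays (d/s per hop): 1733.33, 6666.67, 60, 2.95161, 3933.33 μs; sum = 12396.3 μs.
Processing at 4 router(s): 4 × 2.8 ms = 11200 μs.
End-to-end = 31130 μs.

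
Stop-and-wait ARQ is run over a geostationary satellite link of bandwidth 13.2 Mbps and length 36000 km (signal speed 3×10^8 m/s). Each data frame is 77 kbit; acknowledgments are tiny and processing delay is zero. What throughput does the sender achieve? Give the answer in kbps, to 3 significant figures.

313 kbps

t_tx = L/R = 77000/13200000 = 0.00583333 s.
t_prop = 36000000/300000000 = 0.12 s; RTT = 0.24 s.
Cycle = t_tx + RTT = 0.245833 s.
Throughput = L / cycle = 77000 / 0.245833 = 313 kbps.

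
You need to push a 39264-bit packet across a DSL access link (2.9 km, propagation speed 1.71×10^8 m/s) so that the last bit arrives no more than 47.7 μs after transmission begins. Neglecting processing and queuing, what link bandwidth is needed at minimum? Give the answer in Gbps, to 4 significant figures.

1.277 Gbps

Propagation delay = 2900 / 171000000 = 16.9591 μs.
Transmission budget = 47.7 − 16.9591 = 30.7409 μs.
R ≥ L / t_tx = 39264 bits / 3.07409e-05 s = 1.277 Gbps.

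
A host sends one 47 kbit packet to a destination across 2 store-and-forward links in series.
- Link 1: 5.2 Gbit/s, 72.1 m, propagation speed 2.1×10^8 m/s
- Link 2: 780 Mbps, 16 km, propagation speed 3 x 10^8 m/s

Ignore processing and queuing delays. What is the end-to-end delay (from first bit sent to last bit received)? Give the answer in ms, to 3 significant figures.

L = 47000 bits.
Transmission delays (L/R per hop): 0.00903846, 0.0602564 ms; sum = 0.0692949 ms.
Propagation delays (d/s per hop): 0.000343333, 0.0533333 ms; sum = 0.0536767 ms.
End-to-end = 0.123 ms.

0.123 ms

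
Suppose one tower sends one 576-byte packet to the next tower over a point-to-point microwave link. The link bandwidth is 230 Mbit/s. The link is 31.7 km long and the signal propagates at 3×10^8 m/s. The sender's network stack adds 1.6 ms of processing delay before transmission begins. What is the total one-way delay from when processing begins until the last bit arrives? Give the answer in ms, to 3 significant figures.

L = 576 × 8 = 4608 bits.
Transmission delay = L/R = 4608 / 230000000 = 0.0200348 ms.
Propagation delay = d/s = 31700 m / 300000000 m/s = 0.105667 ms.
Plus processing delay 1.6 ms = 1.6 ms.
Total = 1.73 ms.

1.73 ms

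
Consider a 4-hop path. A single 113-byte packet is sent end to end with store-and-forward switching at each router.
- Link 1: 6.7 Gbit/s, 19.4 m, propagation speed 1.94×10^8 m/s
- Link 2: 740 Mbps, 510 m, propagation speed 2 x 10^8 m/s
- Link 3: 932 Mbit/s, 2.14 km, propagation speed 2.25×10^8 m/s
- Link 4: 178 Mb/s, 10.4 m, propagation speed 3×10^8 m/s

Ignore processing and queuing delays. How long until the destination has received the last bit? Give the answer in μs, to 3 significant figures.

19.6 μs

L = 113 × 8 = 904 bits.
Transmission delays (L/R per hop): 0.134925, 1.22162, 0.969957, 5.07865 μs; sum = 7.40516 μs.
Propagation delays (d/s per hop): 0.1, 2.55, 9.51111, 0.0346667 μs; sum = 12.1958 μs.
End-to-end = 19.6 μs.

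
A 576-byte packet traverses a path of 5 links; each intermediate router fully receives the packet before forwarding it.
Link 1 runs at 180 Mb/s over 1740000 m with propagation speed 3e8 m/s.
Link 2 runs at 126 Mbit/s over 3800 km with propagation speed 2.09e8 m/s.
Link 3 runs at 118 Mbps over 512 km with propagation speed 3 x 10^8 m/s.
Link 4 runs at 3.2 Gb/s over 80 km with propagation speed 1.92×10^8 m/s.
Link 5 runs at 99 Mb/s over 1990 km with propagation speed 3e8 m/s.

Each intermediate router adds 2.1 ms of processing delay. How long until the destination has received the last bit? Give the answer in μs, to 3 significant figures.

41300 μs

L = 576 × 8 = 4608 bits.
Transmission delays (L/R per hop): 25.6, 36.5714, 39.0508, 1.44, 46.5455 μs; sum = 149.208 μs.
Propagation delays (d/s per hop): 5800, 18181.8, 1706.67, 416.667, 6633.33 μs; sum = 32738.5 μs.
Processing at 4 router(s): 4 × 2.1 ms = 8400 μs.
End-to-end = 41300 μs.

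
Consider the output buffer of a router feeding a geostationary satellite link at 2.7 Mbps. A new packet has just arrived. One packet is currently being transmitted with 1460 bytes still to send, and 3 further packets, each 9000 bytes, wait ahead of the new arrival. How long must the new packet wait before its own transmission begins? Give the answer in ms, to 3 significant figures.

84.3 ms

Each queued packet: L/R = 72000/2700000 = 26.6667 ms.
3 queued → 80 ms.
Plus remaining 11680 bits of current packet: 4.32593 ms.
Queuing delay = 84.3 ms.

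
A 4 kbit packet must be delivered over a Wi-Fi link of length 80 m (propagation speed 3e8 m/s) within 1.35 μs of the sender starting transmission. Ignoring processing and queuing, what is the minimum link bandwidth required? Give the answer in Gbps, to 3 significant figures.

Propagation delay = 80 / 300000000 = 0.266667 μs.
Transmission budget = 1.35 − 0.266667 = 1.08333 μs.
R ≥ L / t_tx = 4000 bits / 1.08333e-06 s = 3.69 Gbps.

3.69 Gbps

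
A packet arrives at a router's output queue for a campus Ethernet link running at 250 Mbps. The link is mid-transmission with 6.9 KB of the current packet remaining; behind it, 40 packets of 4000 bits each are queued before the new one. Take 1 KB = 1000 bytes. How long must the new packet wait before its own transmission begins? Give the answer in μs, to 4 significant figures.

Each queued packet: L/R = 4000/250000000 = 16 μs.
40 queued → 640 μs.
Plus remaining 55200 bits of current packet: 220.8 μs.
Queuing delay = 860.8 μs.

860.8 μs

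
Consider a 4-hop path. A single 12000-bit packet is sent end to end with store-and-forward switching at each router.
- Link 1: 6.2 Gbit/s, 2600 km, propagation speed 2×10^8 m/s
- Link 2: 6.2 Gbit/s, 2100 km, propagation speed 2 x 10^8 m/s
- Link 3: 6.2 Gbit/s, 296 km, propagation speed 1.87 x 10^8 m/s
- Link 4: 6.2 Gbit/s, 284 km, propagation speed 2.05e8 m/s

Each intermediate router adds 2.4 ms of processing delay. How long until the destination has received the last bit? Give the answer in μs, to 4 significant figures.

Transmission delay per hop = L/R = 12000/6200000000 = 1.93548 μs; 4 hops → 7.74194 μs.
Propagation delays (d/s per hop): 13000, 10500, 1582.89, 1385.37 μs; sum = 26468.3 μs.
Processing at 3 router(s): 3 × 2.4 ms = 7200 μs.
End-to-end = 33680 μs.

33680 μs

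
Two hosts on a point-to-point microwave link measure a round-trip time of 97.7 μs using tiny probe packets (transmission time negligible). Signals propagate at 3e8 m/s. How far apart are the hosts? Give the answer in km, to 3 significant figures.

14.7 km

One-way propagation = RTT/2 = 48.85 μs.
d = s × t = 300000000 × 4.885e-05 = 14.7 km.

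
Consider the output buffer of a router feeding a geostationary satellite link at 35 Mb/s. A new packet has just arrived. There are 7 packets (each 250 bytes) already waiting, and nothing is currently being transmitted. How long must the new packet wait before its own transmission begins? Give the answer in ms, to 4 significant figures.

Each queued packet: L/R = 2000/35000000 = 0.0571429 ms.
7 queued → 0.4 ms.
Queuing delay = 0.4000 ms.

0.4000 ms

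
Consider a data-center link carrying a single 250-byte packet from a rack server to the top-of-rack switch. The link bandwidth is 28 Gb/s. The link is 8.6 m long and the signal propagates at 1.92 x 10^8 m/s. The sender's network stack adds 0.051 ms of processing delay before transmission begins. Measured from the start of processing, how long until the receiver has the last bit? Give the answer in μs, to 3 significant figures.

L = 250 × 8 = 2000 bits.
Transmission delay = L/R = 2000 / 28000000000 = 0.0714286 μs.
Propagation delay = d/s = 8.6 m / 192000000 m/s = 0.0447917 μs.
Plus processing delay 0.051 ms = 51 μs.
Total = 51.1 μs.

51.1 μs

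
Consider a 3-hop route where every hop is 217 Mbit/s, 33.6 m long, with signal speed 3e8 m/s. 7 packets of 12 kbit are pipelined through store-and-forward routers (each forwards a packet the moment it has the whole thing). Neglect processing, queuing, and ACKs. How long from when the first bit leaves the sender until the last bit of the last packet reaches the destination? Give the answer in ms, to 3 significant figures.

Per-hop transmission t_tx = L/R = 12000/217000000 = 0.0552995 ms.
Per-hop propagation t_prop = 33.6/300000000 = 0.000112 ms.
Pipeline fill: first packet needs 3·t_tx to clear all hops; remaining 6 packets each add one t_tx.
Total = (3+7-1)·t_tx + 3·t_prop = 9·0.0552995 + 3·0.000112 = 0.498 ms.

0.498 ms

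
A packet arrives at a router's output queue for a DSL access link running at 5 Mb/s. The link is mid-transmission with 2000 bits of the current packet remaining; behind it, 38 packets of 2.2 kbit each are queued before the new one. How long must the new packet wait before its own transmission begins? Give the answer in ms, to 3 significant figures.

17.1 ms

Each queued packet: L/R = 2200/5000000 = 0.44 ms.
38 queued → 16.72 ms.
Plus remaining 2000 bits of current packet: 0.4 ms.
Queuing delay = 17.1 ms.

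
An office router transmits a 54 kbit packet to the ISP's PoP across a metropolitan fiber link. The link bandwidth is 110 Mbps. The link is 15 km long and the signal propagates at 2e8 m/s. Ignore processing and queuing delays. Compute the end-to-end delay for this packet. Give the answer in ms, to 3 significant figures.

0.566 ms

L = 54000 bits.
Transmission delay = L/R = 54000 / 110000000 = 0.490909 ms.
Propagation delay = d/s = 15000 m / 200000000 m/s = 0.075 ms.
Total = 0.566 ms.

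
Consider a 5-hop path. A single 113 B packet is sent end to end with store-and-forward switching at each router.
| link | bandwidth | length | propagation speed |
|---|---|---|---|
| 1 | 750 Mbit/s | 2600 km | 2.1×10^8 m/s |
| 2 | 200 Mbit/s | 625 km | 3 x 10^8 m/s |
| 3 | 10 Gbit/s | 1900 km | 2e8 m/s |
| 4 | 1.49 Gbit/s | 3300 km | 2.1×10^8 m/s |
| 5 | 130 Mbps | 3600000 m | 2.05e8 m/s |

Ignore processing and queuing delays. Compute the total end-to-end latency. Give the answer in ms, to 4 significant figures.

L = 113 × 8 = 904 bits.
Transmission delays (L/R per hop): 0.00120533, 0.00452, 9.04e-05, 0.000606711, 0.00695385 ms; sum = 0.0133763 ms.
Propagation delays (d/s per hop): 12.381, 2.08333, 9.5, 15.7143, 17.561 ms; sum = 57.2395 ms.
End-to-end = 57.25 ms.

57.25 ms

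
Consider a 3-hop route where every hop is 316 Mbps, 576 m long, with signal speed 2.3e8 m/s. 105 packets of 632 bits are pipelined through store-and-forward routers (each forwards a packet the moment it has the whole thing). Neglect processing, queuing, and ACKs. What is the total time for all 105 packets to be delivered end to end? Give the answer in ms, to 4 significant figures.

0.2215 ms

Per-hop transmission t_tx = L/R = 632/316000000 = 0.002 ms.
Per-hop propagation t_prop = 576/2.3e+08 = 0.00250435 ms.
Pipeline fill: first packet needs 3·t_tx to clear all hops; remaining 104 packets each add one t_tx.
Total = (3+105-1)·t_tx + 3·t_prop = 107·0.002 + 3·0.00250435 = 0.2215 ms.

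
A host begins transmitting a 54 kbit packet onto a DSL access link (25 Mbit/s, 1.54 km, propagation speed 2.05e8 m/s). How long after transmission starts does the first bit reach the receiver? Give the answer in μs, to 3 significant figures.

First bit experiences only propagation delay: d/s = 1540/2.05e+08 = 7.51 μs.

7.51 μs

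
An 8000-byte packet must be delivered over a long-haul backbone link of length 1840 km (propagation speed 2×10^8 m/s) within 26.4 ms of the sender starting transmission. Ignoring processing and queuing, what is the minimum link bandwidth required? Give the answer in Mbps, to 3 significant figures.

L = 64000 bits.
Propagation delay = 1840000 / 200000000 = 9.2 ms.
Transmission budget = 26.4 − 9.2 = 17.2 ms.
R ≥ L / t_tx = 64000 bits / 0.0172 s = 3.72 Mbps.

3.72 Mbps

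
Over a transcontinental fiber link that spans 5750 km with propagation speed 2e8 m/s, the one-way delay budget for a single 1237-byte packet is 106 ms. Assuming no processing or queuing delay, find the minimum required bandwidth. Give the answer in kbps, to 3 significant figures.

L = 9896 bits.
Propagation delay = 5750000 / 200000000 = 28.75 ms.
Transmission budget = 106 − 28.75 = 77.25 ms.
R ≥ L / t_tx = 9896 bits / 0.07725 s = 128 kbps.

128 kbps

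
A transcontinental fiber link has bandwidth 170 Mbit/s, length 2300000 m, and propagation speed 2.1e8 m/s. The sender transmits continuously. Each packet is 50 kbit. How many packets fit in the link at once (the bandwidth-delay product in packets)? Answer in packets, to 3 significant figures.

Propagation delay = 2300000 / 210000000 = 0.0109524 s.
BDP = R × t_prop = 170000000 × 0.0109524 = 1861900 bits.
In packets of 50000 bits: 37.2 packets.

37.2 packets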